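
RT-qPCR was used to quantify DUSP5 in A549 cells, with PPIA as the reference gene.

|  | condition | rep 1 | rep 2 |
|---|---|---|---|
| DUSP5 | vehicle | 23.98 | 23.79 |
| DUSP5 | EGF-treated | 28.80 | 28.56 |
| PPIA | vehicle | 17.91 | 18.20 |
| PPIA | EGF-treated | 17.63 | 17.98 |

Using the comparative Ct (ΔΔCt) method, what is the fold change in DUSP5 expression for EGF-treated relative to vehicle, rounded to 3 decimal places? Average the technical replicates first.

0.030

Mean Ct: DUSP5 vehicle 23.885; DUSP5 EGF-treated 28.680; PPIA vehicle 18.055; PPIA EGF-treated 17.805
ΔCt(vehicle) = 23.885 − 18.055 = 5.830
ΔCt(EGF-treated) = 28.680 − 17.805 = 10.875
ΔΔCt = 10.875 − 5.830 = 5.045
Fold change = 2^(−5.045) = 0.0303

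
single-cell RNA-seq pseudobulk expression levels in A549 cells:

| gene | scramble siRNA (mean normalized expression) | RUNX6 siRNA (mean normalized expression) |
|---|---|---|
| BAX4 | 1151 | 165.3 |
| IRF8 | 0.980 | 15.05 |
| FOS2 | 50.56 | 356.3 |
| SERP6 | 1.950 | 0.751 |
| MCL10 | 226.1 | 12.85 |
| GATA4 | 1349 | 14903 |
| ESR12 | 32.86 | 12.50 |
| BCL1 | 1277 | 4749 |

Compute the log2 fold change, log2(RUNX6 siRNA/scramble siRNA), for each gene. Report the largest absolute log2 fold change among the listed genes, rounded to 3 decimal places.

log2(165.3/1151) = -2.800  (BAX4)
log2(15.05/0.980) = 3.941  (IRF8)
log2(356.3/50.56) = 2.817  (FOS2)
log2(0.751/1.950) = -1.377  (SERP6)
log2(12.85/226.1) = -4.137  (MCL10)
log2(14903/1349) = 3.466  (GATA4)
log2(12.50/32.86) = -1.394  (ESR12)
log2(4749/1277) = 1.895  (BCL1)
The largest magnitude belongs to MCL10.

4.137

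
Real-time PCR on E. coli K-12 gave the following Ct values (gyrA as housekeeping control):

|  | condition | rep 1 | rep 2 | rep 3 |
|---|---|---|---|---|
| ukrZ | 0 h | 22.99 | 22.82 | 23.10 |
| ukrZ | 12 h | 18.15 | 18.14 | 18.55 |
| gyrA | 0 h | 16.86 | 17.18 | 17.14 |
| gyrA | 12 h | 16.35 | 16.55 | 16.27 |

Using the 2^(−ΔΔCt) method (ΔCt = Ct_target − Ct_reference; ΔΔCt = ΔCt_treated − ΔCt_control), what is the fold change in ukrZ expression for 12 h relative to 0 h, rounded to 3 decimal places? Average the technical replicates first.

16.223

Mean Ct: ukrZ 0 h 22.970; ukrZ 12 h 18.280; gyrA 0 h 17.060; gyrA 12 h 16.390
ΔCt(0 h) = 22.970 − 17.060 = 5.910
ΔCt(12 h) = 18.280 − 16.390 = 1.890
ΔΔCt = 1.890 − 5.910 = -4.020
Fold change = 2^(−(-4.020)) = 2^4.020 = 16.2234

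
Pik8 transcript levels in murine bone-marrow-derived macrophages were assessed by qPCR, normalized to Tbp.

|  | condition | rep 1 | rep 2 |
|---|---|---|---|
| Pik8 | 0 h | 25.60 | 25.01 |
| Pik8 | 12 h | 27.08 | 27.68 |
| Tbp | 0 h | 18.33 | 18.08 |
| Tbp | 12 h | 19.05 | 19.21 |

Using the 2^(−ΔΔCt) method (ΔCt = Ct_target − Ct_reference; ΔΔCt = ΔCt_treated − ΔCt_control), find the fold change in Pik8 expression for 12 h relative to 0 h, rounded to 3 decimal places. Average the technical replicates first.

Mean Ct: Pik8 0 h 25.305; Pik8 12 h 27.380; Tbp 0 h 18.205; Tbp 12 h 19.130
ΔCt(0 h) = 25.305 − 18.205 = 7.100
ΔCt(12 h) = 27.380 − 19.130 = 8.250
ΔΔCt = 8.250 − 7.100 = 1.150
Fold change = 2^(−1.150) = 0.4506

0.451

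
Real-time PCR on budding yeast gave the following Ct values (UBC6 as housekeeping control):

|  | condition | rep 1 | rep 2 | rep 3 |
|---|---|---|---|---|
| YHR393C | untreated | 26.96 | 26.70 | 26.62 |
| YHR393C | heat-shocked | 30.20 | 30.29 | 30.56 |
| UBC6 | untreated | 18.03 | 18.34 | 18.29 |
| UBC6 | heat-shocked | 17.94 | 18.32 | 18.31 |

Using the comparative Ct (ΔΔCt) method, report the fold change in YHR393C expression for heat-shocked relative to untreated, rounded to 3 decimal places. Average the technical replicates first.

0.081

Mean Ct: YHR393C untreated 26.760; YHR393C heat-shocked 30.350; UBC6 untreated 18.220; UBC6 heat-shocked 18.190
ΔCt(untreated) = 26.760 − 18.220 = 8.540
ΔCt(heat-shocked) = 30.350 − 18.190 = 12.160
ΔΔCt = 12.160 − 8.540 = 3.620
Fold change = 2^(−3.620) = 0.0813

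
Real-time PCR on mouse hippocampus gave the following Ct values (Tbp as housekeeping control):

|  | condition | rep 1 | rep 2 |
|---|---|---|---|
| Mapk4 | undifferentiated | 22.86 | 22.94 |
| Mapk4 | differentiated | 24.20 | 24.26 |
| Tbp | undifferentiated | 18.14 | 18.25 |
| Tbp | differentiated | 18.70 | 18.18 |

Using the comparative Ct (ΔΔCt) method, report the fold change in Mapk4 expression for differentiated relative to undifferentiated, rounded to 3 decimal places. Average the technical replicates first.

0.471

Mean Ct: Mapk4 undifferentiated 22.900; Mapk4 differentiated 24.230; Tbp undifferentiated 18.195; Tbp differentiated 18.440
ΔCt(undifferentiated) = 22.900 − 18.195 = 4.705
ΔCt(differentiated) = 24.230 − 18.440 = 5.790
ΔΔCt = 5.790 − 4.705 = 1.085
Fold change = 2^(−1.085) = 0.4714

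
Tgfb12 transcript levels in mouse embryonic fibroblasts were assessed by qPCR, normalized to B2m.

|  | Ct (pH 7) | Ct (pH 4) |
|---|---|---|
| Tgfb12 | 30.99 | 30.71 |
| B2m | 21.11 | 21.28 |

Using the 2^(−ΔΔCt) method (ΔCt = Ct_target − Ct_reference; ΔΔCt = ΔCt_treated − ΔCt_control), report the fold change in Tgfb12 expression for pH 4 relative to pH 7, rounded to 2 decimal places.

ΔCt(pH 7) = 30.990 − 21.110 = 9.880
ΔCt(pH 4) = 30.710 − 21.280 = 9.430
ΔΔCt = 9.430 − 9.880 = -0.450
Fold change = 2^(−(-0.450)) = 2^0.450 = 1.366

1.37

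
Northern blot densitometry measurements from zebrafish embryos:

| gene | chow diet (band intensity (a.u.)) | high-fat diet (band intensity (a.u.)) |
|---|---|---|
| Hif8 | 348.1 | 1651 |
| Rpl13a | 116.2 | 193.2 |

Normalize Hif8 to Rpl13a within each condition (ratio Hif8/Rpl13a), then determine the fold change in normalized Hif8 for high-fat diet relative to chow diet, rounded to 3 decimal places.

Hif8/Rpl13a (chow diet) = 348.1 / 116.2 = 2.9957
Hif8/Rpl13a (high-fat diet) = 1651 / 193.2 = 8.5455
Fold change = 8.5455 / 2.9957 = 2.8526

2.853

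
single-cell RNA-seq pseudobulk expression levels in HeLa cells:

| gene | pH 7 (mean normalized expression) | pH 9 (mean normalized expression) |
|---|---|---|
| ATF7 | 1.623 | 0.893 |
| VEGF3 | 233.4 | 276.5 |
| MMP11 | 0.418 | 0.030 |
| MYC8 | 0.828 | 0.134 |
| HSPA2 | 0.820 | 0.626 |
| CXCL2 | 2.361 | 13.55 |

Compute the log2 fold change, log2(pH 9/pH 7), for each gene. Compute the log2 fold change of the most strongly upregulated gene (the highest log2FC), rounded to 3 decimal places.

log2(0.893/1.623) = -0.862  (ATF7)
log2(276.5/233.4) = 0.244  (VEGF3)
log2(0.030/0.418) = -3.800  (MMP11)
log2(0.134/0.828) = -2.627  (MYC8)
log2(0.626/0.820) = -0.389  (HSPA2)
log2(13.55/2.361) = 2.521  (CXCL2)
CXCL2 is most strongly upregulated.

2.521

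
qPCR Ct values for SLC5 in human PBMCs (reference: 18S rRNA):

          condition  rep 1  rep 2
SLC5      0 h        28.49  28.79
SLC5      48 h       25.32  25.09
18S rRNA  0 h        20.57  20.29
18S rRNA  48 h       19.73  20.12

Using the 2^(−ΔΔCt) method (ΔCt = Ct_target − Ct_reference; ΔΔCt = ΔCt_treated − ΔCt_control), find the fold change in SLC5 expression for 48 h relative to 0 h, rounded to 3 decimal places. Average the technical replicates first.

7.621

Mean Ct: SLC5 0 h 28.640; SLC5 48 h 25.205; 18S rRNA 0 h 20.430; 18S rRNA 48 h 19.925
ΔCt(0 h) = 28.640 − 20.430 = 8.210
ΔCt(48 h) = 25.205 − 19.925 = 5.280
ΔΔCt = 5.280 − 8.210 = -2.930
Fold change = 2^(−(-2.930)) = 2^2.930 = 7.6211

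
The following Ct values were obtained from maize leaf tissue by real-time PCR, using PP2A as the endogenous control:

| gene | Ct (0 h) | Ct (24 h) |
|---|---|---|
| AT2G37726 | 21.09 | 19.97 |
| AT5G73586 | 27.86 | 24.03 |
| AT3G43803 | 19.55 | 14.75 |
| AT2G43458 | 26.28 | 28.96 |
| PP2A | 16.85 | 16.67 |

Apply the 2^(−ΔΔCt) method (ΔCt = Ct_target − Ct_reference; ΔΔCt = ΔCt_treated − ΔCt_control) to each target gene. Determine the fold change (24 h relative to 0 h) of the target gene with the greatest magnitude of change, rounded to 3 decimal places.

AT2G37726: ΔΔCt = (19.97−16.67) − (21.09−16.85) = 3.30 − 4.24 = -0.94; fold change = 2^0.94 = 1.919
AT5G73586: ΔΔCt = (24.03−16.67) − (27.86−16.85) = 7.36 − 11.01 = -3.65; fold change = 2^3.65 = 12.553
AT3G43803: ΔΔCt = (14.75−16.67) − (19.55−16.85) = -1.92 − 2.70 = -4.62; fold change = 2^4.62 = 24.590
AT2G43458: ΔΔCt = (28.96−16.67) − (26.28−16.85) = 12.29 − 9.43 = 2.86; fold change = 2^-2.86 = 0.138
AT3G43803 has the largest |ΔΔCt| = 4.62.

24.590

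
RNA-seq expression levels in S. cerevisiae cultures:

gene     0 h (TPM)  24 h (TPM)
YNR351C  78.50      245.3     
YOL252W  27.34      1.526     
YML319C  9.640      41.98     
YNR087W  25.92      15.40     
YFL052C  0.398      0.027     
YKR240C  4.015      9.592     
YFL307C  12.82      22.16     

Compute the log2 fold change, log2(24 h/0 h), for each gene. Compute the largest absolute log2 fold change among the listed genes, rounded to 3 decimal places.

4.163

log2(245.3/78.50) = 1.644  (YNR351C)
log2(1.526/27.34) = -4.163  (YOL252W)
log2(41.98/9.640) = 2.123  (YML319C)
log2(15.40/25.92) = -0.751  (YNR087W)
log2(0.027/0.398) = -3.882  (YFL052C)
log2(9.592/4.015) = 1.256  (YKR240C)
log2(22.16/12.82) = 0.790  (YFL307C)
The largest magnitude belongs to YOL252W.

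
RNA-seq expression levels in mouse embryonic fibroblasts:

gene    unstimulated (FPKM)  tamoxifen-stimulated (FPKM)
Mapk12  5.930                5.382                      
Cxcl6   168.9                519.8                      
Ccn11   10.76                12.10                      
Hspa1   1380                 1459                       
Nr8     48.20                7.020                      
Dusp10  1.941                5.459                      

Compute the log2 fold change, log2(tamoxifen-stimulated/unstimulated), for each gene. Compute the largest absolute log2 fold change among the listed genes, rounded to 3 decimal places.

2.779

log2(5.382/5.930) = -0.140  (Mapk12)
log2(519.8/168.9) = 1.622  (Cxcl6)
log2(12.10/10.76) = 0.169  (Ccn11)
log2(1459/1380) = 0.080  (Hspa1)
log2(7.020/48.20) = -2.779  (Nr8)
log2(5.459/1.941) = 1.492  (Dusp10)
The largest magnitude belongs to Nr8.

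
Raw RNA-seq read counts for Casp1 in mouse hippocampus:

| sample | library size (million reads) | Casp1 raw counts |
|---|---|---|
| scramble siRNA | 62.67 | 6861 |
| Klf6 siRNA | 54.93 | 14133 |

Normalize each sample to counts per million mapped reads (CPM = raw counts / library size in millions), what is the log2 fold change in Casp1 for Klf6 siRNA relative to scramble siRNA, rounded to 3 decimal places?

1.233

CPM(scramble siRNA) = 6861 / 62.67 = 109.4782
CPM(Klf6 siRNA) = 14133 / 54.93 = 257.2911
Fold change = 257.2911 / 109.4782 = 2.35016
log2(2.35016) = 1.2328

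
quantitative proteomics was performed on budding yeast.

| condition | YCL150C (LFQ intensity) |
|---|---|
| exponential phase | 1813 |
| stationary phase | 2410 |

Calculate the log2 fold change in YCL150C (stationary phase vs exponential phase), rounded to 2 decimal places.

0.41

Fold change = 2410 / 1813 = 1.3293
log2(1.3293) = 0.411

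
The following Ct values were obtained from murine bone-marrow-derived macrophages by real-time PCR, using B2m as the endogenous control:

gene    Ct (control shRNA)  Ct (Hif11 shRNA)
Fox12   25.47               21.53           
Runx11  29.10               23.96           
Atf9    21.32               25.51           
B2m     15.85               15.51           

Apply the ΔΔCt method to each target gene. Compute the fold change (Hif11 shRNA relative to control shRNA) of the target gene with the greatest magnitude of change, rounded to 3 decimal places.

Fox12: ΔΔCt = (21.53−15.51) − (25.47−15.85) = 6.02 − 9.62 = -3.60; fold change = 2^3.60 = 12.126
Runx11: ΔΔCt = (23.96−15.51) − (29.10−15.85) = 8.45 − 13.25 = -4.80; fold change = 2^4.80 = 27.858
Atf9: ΔΔCt = (25.51−15.51) − (21.32−15.85) = 10.00 − 5.47 = 4.53; fold change = 2^-4.53 = 0.043
Runx11 has the largest |ΔΔCt| = 4.80.

27.858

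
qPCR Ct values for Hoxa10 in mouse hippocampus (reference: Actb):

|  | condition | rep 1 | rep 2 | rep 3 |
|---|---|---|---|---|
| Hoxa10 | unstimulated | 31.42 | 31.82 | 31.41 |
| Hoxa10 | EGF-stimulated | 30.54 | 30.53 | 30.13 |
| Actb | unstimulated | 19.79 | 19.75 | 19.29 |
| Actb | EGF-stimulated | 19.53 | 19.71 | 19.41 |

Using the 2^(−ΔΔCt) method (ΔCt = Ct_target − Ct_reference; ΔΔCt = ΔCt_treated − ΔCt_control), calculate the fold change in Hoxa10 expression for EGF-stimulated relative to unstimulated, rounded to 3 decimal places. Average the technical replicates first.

Mean Ct: Hoxa10 unstimulated 31.550; Hoxa10 EGF-stimulated 30.400; Actb unstimulated 19.610; Actb EGF-stimulated 19.550
ΔCt(unstimulated) = 31.550 − 19.610 = 11.940
ΔCt(EGF-stimulated) = 30.400 − 19.550 = 10.850
ΔΔCt = 10.850 − 11.940 = -1.090
Fold change = 2^(−(-1.090)) = 2^1.090 = 2.1287

2.129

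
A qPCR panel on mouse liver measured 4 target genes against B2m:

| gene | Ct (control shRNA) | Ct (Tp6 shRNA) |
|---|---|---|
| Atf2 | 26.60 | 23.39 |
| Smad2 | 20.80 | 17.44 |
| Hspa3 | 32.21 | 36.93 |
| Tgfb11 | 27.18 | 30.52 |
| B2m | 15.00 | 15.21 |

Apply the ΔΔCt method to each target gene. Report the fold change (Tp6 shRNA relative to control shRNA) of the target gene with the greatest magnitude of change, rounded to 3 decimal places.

Atf2: ΔΔCt = (23.39−15.21) − (26.60−15.00) = 8.18 − 11.60 = -3.42; fold change = 2^3.42 = 10.703
Smad2: ΔΔCt = (17.44−15.21) − (20.80−15.00) = 2.23 − 5.80 = -3.57; fold change = 2^3.57 = 11.876
Hspa3: ΔΔCt = (36.93−15.21) − (32.21−15.00) = 21.72 − 17.21 = 4.51; fold change = 2^-4.51 = 0.044
Tgfb11: ΔΔCt = (30.52−15.21) − (27.18−15.00) = 15.31 − 12.18 = 3.13; fold change = 2^-3.13 = 0.114
Hspa3 has the largest |ΔΔCt| = 4.51.

0.044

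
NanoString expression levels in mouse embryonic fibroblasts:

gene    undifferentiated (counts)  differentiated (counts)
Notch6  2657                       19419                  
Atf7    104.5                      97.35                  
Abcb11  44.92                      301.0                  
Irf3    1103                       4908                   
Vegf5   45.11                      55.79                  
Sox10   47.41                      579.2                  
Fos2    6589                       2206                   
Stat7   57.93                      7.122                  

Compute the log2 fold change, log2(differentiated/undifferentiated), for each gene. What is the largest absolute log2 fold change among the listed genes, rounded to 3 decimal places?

3.611

log2(19419/2657) = 2.870  (Notch6)
log2(97.35/104.5) = -0.102  (Atf7)
log2(301.0/44.92) = 2.744  (Abcb11)
log2(4908/1103) = 2.154  (Irf3)
log2(55.79/45.11) = 0.307  (Vegf5)
log2(579.2/47.41) = 3.611  (Sox10)
log2(2206/6589) = -1.579  (Fos2)
log2(7.122/57.93) = -3.024  (Stat7)
The largest magnitude belongs to Sox10.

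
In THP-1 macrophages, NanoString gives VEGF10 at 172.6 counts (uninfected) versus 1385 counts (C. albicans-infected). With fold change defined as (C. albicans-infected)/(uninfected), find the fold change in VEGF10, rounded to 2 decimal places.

8.02

Fold change = 1385 / 172.6 = 8.024
VEGF10 is upregulated.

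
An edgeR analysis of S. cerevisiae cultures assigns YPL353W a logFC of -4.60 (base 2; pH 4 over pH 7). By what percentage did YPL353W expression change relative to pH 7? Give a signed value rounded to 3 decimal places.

-95.877%

Fold change = 2^(-4.60) = 0.0412
Percent change = (FC − 1) × 100% = (0.0412 − 1) × 100 = -95.877%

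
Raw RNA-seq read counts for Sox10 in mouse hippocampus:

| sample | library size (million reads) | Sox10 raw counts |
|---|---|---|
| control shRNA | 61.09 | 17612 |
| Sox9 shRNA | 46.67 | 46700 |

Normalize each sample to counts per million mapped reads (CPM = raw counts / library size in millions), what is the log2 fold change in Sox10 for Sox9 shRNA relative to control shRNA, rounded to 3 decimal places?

1.795

CPM(control shRNA) = 17612 / 61.09 = 288.2960
CPM(Sox9 shRNA) = 46700 / 46.67 = 1000.6428
Fold change = 1000.6428 / 288.2960 = 3.47089
log2(3.47089) = 1.7953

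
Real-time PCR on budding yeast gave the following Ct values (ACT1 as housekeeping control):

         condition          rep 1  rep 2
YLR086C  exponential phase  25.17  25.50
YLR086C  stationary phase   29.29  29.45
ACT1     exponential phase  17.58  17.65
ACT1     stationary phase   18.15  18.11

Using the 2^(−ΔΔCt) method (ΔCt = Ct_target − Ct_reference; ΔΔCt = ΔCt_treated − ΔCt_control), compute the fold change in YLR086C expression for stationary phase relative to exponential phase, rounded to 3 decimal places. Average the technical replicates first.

0.087

Mean Ct: YLR086C exponential phase 25.335; YLR086C stationary phase 29.370; ACT1 exponential phase 17.615; ACT1 stationary phase 18.130
ΔCt(exponential phase) = 25.335 − 17.615 = 7.720
ΔCt(stationary phase) = 29.370 − 18.130 = 11.240
ΔΔCt = 11.240 − 7.720 = 3.520
Fold change = 2^(−3.520) = 0.0872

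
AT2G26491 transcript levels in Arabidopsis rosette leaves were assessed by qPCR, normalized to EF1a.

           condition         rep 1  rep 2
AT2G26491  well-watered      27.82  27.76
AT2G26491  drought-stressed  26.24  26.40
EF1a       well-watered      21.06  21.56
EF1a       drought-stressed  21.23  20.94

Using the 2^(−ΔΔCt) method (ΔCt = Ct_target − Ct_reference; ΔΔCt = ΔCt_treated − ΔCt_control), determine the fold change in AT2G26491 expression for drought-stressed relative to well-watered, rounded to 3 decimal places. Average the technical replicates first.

2.370

Mean Ct: AT2G26491 well-watered 27.790; AT2G26491 drought-stressed 26.320; EF1a well-watered 21.310; EF1a drought-stressed 21.085
ΔCt(well-watered) = 27.790 − 21.310 = 6.480
ΔCt(drought-stressed) = 26.320 − 21.085 = 5.235
ΔΔCt = 5.235 − 6.480 = -1.245
Fold change = 2^(−(-1.245)) = 2^1.245 = 2.3702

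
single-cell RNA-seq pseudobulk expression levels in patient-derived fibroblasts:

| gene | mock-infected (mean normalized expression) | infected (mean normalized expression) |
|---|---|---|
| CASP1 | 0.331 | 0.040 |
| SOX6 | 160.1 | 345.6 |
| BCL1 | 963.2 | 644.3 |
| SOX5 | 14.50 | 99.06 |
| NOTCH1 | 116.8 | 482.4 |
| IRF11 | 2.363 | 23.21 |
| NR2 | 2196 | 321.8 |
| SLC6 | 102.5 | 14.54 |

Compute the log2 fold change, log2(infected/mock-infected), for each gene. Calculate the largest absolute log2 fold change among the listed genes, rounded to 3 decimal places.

3.296

log2(0.040/0.331) = -3.049  (CASP1)
log2(345.6/160.1) = 1.110  (SOX6)
log2(644.3/963.2) = -0.580  (BCL1)
log2(99.06/14.50) = 2.772  (SOX5)
log2(482.4/116.8) = 2.046  (NOTCH1)
log2(23.21/2.363) = 3.296  (IRF11)
log2(321.8/2196) = -2.771  (NR2)
log2(14.54/102.5) = -2.818  (SLC6)
The largest magnitude belongs to IRF11.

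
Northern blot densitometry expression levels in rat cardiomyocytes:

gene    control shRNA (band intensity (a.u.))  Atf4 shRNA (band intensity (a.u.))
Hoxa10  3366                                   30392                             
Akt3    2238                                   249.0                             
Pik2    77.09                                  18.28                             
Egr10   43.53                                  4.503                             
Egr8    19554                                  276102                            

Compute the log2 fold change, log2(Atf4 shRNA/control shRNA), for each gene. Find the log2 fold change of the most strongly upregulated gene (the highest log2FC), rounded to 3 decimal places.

3.820

log2(30392/3366) = 3.175  (Hoxa10)
log2(249.0/2238) = -3.168  (Akt3)
log2(18.28/77.09) = -2.076  (Pik2)
log2(4.503/43.53) = -3.273  (Egr10)
log2(276102/19554) = 3.820  (Egr8)
Egr8 is most strongly upregulated.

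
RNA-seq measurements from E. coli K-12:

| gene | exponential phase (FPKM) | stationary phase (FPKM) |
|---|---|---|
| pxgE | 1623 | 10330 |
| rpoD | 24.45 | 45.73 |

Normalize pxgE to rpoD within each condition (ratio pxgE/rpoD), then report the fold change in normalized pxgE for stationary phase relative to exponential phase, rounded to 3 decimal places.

3.403

pxgE/rpoD (exponential phase) = 1623 / 24.45 = 66.38
pxgE/rpoD (stationary phase) = 10330 / 45.73 = 225.89
Fold change = 225.89 / 66.38 = 3.4030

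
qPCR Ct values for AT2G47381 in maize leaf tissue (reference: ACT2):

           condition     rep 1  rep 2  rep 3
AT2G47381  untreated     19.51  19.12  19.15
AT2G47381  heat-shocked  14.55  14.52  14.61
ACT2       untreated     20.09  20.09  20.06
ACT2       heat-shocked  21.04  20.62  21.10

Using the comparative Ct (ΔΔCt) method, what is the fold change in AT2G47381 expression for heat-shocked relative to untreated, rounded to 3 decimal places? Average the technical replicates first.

Mean Ct: AT2G47381 untreated 19.260; AT2G47381 heat-shocked 14.560; ACT2 untreated 20.080; ACT2 heat-shocked 20.920
ΔCt(untreated) = 19.260 − 20.080 = -0.820
ΔCt(heat-shocked) = 14.560 − 20.920 = -6.360
ΔΔCt = -6.360 − (-0.820) = -5.540
Fold change = 2^(−(-5.540)) = 2^5.540 = 46.5271

46.527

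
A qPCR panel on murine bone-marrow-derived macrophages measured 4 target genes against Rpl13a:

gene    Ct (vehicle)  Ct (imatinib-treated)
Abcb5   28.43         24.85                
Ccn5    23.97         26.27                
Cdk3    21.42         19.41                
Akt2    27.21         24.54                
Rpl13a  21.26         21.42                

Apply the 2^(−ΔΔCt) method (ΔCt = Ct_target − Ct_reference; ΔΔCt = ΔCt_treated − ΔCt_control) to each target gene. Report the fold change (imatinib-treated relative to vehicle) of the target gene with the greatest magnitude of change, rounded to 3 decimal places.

Abcb5: ΔΔCt = (24.85−21.42) − (28.43−21.26) = 3.43 − 7.17 = -3.74; fold change = 2^3.74 = 13.361
Ccn5: ΔΔCt = (26.27−21.42) − (23.97−21.26) = 4.85 − 2.71 = 2.14; fold change = 2^-2.14 = 0.227
Cdk3: ΔΔCt = (19.41−21.42) − (21.42−21.26) = -2.01 − 0.16 = -2.17; fold change = 2^2.17 = 4.500
Akt2: ΔΔCt = (24.54−21.42) − (27.21−21.26) = 3.12 − 5.95 = -2.83; fold change = 2^2.83 = 7.111
Abcb5 has the largest |ΔΔCt| = 3.74.

13.361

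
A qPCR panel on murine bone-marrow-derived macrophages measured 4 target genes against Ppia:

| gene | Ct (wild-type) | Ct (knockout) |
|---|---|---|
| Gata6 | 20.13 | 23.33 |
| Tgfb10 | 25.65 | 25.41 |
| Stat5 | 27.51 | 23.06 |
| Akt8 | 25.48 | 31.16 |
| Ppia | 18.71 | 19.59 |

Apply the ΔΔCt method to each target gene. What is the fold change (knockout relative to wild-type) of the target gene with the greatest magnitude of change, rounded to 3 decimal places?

40.224

Gata6: ΔΔCt = (23.33−19.59) − (20.13−18.71) = 3.74 − 1.42 = 2.32; fold change = 2^-2.32 = 0.200
Tgfb10: ΔΔCt = (25.41−19.59) − (25.65−18.71) = 5.82 − 6.94 = -1.12; fold change = 2^1.12 = 2.173
Stat5: ΔΔCt = (23.06−19.59) − (27.51−18.71) = 3.47 − 8.80 = -5.33; fold change = 2^5.33 = 40.224
Akt8: ΔΔCt = (31.16−19.59) − (25.48−18.71) = 11.57 − 6.77 = 4.80; fold change = 2^-4.80 = 0.036
Stat5 has the largest |ΔΔCt| = 5.33.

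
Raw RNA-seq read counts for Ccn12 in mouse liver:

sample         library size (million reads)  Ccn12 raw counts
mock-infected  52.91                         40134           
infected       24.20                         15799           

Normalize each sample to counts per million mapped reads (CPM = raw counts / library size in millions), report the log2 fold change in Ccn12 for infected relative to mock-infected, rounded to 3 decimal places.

-0.216

CPM(mock-infected) = 40134 / 52.91 = 758.5334
CPM(infected) = 15799 / 24.20 = 652.8512
Fold change = 652.8512 / 758.5334 = 0.86068
log2(0.86068) = -0.2165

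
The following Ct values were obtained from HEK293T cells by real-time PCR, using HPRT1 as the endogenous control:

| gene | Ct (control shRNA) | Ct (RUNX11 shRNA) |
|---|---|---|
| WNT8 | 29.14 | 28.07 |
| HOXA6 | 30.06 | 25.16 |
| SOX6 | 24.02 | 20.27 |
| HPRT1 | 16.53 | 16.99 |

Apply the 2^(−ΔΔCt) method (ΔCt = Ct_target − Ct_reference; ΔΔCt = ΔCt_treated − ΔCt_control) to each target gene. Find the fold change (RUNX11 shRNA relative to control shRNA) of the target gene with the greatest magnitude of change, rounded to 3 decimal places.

WNT8: ΔΔCt = (28.07−16.99) − (29.14−16.53) = 11.08 − 12.61 = -1.53; fold change = 2^1.53 = 2.888
HOXA6: ΔΔCt = (25.16−16.99) − (30.06−16.53) = 8.17 − 13.53 = -5.36; fold change = 2^5.36 = 41.070
SOX6: ΔΔCt = (20.27−16.99) − (24.02−16.53) = 3.28 − 7.49 = -4.21; fold change = 2^4.21 = 18.507
HOXA6 has the largest |ΔΔCt| = 5.36.

41.070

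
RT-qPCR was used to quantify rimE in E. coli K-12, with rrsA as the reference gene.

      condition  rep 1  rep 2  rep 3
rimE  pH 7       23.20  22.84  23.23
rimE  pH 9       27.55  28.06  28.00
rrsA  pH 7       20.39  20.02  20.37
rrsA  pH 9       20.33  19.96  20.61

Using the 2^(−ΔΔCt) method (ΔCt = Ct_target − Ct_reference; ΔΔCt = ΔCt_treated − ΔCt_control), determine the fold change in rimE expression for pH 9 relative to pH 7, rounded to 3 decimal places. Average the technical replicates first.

0.037

Mean Ct: rimE pH 7 23.090; rimE pH 9 27.870; rrsA pH 7 20.260; rrsA pH 9 20.300
ΔCt(pH 7) = 23.090 − 20.260 = 2.830
ΔCt(pH 9) = 27.870 − 20.300 = 7.570
ΔΔCt = 7.570 − 2.830 = 4.740
Fold change = 2^(−4.740) = 0.0374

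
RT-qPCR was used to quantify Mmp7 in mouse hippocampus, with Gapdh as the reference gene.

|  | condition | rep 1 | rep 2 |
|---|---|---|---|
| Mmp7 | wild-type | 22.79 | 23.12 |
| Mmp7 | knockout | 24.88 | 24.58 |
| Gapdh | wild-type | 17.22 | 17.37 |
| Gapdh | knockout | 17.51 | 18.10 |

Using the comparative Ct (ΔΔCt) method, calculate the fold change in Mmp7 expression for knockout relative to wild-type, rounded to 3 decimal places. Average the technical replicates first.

Mean Ct: Mmp7 wild-type 22.955; Mmp7 knockout 24.730; Gapdh wild-type 17.295; Gapdh knockout 17.805
ΔCt(wild-type) = 22.955 − 17.295 = 5.660
ΔCt(knockout) = 24.730 − 17.805 = 6.925
ΔΔCt = 6.925 − 5.660 = 1.265
Fold change = 2^(−1.265) = 0.4161

0.416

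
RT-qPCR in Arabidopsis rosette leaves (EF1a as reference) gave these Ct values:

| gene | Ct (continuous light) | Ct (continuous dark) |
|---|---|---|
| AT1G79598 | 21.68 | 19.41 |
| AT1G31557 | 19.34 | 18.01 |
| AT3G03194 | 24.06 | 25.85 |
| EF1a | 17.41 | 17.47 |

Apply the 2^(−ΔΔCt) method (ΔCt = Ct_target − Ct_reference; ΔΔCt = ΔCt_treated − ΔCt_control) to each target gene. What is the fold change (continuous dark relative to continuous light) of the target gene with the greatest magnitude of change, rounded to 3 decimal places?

5.028

AT1G79598: ΔΔCt = (19.41−17.47) − (21.68−17.41) = 1.94 − 4.27 = -2.33; fold change = 2^2.33 = 5.028
AT1G31557: ΔΔCt = (18.01−17.47) − (19.34−17.41) = 0.54 − 1.93 = -1.39; fold change = 2^1.39 = 2.621
AT3G03194: ΔΔCt = (25.85−17.47) − (24.06−17.41) = 8.38 − 6.65 = 1.73; fold change = 2^-1.73 = 0.301
AT1G79598 has the largest |ΔΔCt| = 2.33.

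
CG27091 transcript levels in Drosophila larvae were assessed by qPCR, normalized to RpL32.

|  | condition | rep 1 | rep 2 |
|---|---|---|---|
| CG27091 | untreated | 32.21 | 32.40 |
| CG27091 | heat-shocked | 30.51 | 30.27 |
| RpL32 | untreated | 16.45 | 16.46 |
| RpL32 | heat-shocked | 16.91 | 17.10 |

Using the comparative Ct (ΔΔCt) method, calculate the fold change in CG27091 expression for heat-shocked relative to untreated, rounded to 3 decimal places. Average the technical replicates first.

5.521

Mean Ct: CG27091 untreated 32.305; CG27091 heat-shocked 30.390; RpL32 untreated 16.455; RpL32 heat-shocked 17.005
ΔCt(untreated) = 32.305 − 16.455 = 15.850
ΔCt(heat-shocked) = 30.390 − 17.005 = 13.385
ΔΔCt = 13.385 − 15.850 = -2.465
Fold change = 2^(−(-2.465)) = 2^2.465 = 5.5213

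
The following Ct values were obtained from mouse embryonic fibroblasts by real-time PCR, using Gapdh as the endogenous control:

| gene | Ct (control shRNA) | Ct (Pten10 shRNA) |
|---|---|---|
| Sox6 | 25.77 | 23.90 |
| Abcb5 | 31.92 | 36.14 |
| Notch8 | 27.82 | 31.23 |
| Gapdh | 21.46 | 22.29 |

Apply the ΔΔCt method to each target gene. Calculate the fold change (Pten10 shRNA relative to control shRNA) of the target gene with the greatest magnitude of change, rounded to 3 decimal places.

0.095

Sox6: ΔΔCt = (23.90−22.29) − (25.77−21.46) = 1.61 − 4.31 = -2.70; fold change = 2^2.70 = 6.498
Abcb5: ΔΔCt = (36.14−22.29) − (31.92−21.46) = 13.85 − 10.46 = 3.39; fold change = 2^-3.39 = 0.095
Notch8: ΔΔCt = (31.23−22.29) − (27.82−21.46) = 8.94 − 6.36 = 2.58; fold change = 2^-2.58 = 0.167
Abcb5 has the largest |ΔΔCt| = 3.39.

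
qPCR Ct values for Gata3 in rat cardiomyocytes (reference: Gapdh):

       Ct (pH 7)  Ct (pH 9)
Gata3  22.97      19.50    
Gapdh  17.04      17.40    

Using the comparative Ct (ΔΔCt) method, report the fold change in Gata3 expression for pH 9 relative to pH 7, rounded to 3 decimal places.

ΔCt(pH 7) = 22.970 − 17.040 = 5.930
ΔCt(pH 9) = 19.500 − 17.400 = 2.100
ΔΔCt = 2.100 − 5.930 = -3.830
Fold change = 2^(−(-3.830)) = 2^3.830 = 14.2215

14.221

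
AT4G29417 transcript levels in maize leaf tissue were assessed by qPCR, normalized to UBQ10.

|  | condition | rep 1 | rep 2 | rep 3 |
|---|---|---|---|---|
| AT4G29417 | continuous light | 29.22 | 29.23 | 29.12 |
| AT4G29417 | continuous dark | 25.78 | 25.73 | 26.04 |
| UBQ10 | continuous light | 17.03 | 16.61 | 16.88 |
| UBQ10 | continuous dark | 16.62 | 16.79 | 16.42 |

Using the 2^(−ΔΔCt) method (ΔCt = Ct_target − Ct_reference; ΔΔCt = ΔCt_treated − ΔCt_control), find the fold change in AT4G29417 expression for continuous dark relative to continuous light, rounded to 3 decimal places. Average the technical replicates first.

Mean Ct: AT4G29417 continuous light 29.190; AT4G29417 continuous dark 25.850; UBQ10 continuous light 16.840; UBQ10 continuous dark 16.610
ΔCt(continuous light) = 29.190 − 16.840 = 12.350
ΔCt(continuous dark) = 25.850 − 16.610 = 9.240
ΔΔCt = 9.240 − 12.350 = -3.110
Fold change = 2^(−(-3.110)) = 2^3.110 = 8.6338

8.634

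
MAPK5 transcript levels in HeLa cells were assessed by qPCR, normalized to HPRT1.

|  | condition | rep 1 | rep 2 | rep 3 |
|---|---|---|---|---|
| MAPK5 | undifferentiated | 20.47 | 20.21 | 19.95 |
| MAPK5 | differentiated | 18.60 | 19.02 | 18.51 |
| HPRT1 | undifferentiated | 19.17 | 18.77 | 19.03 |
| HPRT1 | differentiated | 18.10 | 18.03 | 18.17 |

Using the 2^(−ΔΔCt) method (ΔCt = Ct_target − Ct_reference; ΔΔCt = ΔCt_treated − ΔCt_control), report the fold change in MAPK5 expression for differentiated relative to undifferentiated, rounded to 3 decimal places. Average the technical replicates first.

Mean Ct: MAPK5 undifferentiated 20.210; MAPK5 differentiated 18.710; HPRT1 undifferentiated 18.990; HPRT1 differentiated 18.100
ΔCt(undifferentiated) = 20.210 − 18.990 = 1.220
ΔCt(differentiated) = 18.710 − 18.100 = 0.610
ΔΔCt = 0.610 − 1.220 = -0.610
Fold change = 2^(−(-0.610)) = 2^0.610 = 1.5263

1.526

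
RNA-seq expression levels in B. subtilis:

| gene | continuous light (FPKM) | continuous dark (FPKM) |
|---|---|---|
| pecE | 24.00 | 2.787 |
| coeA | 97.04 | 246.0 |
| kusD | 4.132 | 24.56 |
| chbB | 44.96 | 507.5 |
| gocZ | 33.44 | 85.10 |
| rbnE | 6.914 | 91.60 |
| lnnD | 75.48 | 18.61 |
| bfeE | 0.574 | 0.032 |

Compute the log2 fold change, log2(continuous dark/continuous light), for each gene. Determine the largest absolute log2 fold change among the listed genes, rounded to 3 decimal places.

log2(2.787/24.00) = -3.106  (pecE)
log2(246.0/97.04) = 1.342  (coeA)
log2(24.56/4.132) = 2.571  (kusD)
log2(507.5/44.96) = 3.497  (chbB)
log2(85.10/33.44) = 1.348  (gocZ)
log2(91.60/6.914) = 3.728  (rbnE)
log2(18.61/75.48) = -2.020  (lnnD)
log2(0.032/0.574) = -4.165  (bfeE)
The largest magnitude belongs to bfeE.

4.165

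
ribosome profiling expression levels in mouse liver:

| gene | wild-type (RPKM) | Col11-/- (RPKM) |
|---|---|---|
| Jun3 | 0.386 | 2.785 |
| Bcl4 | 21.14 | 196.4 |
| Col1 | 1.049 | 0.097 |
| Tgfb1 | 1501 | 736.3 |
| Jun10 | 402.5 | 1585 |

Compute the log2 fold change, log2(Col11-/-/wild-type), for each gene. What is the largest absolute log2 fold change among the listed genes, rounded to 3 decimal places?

3.435

log2(2.785/0.386) = 2.851  (Jun3)
log2(196.4/21.14) = 3.216  (Bcl4)
log2(0.097/1.049) = -3.435  (Col1)
log2(736.3/1501) = -1.028  (Tgfb1)
log2(1585/402.5) = 1.977  (Jun10)
The largest magnitude belongs to Col1.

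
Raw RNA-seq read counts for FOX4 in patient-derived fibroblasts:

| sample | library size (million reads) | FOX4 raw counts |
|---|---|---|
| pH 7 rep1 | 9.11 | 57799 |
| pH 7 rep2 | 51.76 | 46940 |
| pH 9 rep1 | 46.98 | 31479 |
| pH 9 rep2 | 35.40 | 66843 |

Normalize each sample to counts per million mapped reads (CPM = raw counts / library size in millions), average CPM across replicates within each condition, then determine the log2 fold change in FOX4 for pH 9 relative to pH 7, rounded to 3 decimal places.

CPM(pH 7 rep1) = 57799 / 9.11 = 6344.5664
CPM(pH 7 rep2) = 46940 / 51.76 = 906.8779
CPM(pH 9 rep1) = 31479 / 46.98 = 670.0511
CPM(pH 9 rep2) = 66843 / 35.40 = 1888.2203
mean CPM(pH 7) = 3625.7222; mean CPM(pH 9) = 1279.1357
Fold change = 1279.1357 / 3625.7222 = 0.35279
log2(0.35279) = -1.5031

-1.503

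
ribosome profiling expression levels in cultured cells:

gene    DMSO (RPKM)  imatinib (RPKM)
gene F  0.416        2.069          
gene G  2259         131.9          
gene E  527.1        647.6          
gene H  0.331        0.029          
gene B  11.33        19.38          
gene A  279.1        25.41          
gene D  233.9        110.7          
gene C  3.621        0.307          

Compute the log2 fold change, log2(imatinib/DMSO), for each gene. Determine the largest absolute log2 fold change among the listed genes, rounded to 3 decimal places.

4.098

log2(2.069/0.416) = 2.314  (gene F)
log2(131.9/2259) = -4.098  (gene G)
log2(647.6/527.1) = 0.297  (gene E)
log2(0.029/0.331) = -3.513  (gene H)
log2(19.38/11.33) = 0.774  (gene B)
log2(25.41/279.1) = -3.457  (gene A)
log2(110.7/233.9) = -1.079  (gene D)
log2(0.307/3.621) = -3.560  (gene C)
The largest magnitude belongs to gene G.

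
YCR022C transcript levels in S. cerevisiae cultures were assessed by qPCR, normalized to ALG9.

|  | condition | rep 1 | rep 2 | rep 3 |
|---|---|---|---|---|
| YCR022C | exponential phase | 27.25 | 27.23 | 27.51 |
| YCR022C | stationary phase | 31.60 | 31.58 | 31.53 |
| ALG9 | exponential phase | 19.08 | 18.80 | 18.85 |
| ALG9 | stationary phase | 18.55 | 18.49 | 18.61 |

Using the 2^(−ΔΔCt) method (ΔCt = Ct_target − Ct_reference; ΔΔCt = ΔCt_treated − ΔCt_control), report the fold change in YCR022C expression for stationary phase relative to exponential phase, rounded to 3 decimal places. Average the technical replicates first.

Mean Ct: YCR022C exponential phase 27.330; YCR022C stationary phase 31.570; ALG9 exponential phase 18.910; ALG9 stationary phase 18.550
ΔCt(exponential phase) = 27.330 − 18.910 = 8.420
ΔCt(stationary phase) = 31.570 − 18.550 = 13.020
ΔΔCt = 13.020 − 8.420 = 4.600
Fold change = 2^(−4.600) = 0.0412

0.041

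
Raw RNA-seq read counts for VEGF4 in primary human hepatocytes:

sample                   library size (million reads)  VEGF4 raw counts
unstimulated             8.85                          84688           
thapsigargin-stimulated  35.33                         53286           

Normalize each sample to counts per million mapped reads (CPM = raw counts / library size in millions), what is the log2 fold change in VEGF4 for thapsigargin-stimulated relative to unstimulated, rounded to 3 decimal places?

-2.666

CPM(unstimulated) = 84688 / 8.85 = 9569.2655
CPM(thapsigargin-stimulated) = 53286 / 35.33 = 1508.2366
Fold change = 1508.2366 / 9569.2655 = 0.15761
log2(0.15761) = -2.6655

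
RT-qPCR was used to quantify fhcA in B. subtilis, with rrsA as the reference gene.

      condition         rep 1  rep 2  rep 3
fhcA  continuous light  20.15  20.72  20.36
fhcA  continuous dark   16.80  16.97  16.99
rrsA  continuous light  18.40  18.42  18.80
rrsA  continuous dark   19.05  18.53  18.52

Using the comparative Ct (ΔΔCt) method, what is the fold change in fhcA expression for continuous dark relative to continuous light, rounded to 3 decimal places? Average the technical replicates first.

12.553

Mean Ct: fhcA continuous light 20.410; fhcA continuous dark 16.920; rrsA continuous light 18.540; rrsA continuous dark 18.700
ΔCt(continuous light) = 20.410 − 18.540 = 1.870
ΔCt(continuous dark) = 16.920 − 18.700 = -1.780
ΔΔCt = -1.780 − 1.870 = -3.650
Fold change = 2^(−(-3.650)) = 2^3.650 = 12.5533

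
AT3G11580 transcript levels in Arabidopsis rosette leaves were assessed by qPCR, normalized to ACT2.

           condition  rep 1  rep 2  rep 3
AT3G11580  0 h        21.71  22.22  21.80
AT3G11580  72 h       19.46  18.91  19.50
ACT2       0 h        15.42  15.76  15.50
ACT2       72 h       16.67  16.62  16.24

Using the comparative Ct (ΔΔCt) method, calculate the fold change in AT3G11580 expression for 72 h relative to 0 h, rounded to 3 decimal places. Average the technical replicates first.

11.876

Mean Ct: AT3G11580 0 h 21.910; AT3G11580 72 h 19.290; ACT2 0 h 15.560; ACT2 72 h 16.510
ΔCt(0 h) = 21.910 − 15.560 = 6.350
ΔCt(72 h) = 19.290 − 16.510 = 2.780
ΔΔCt = 2.780 − 6.350 = -3.570
Fold change = 2^(−(-3.570)) = 2^3.570 = 11.8762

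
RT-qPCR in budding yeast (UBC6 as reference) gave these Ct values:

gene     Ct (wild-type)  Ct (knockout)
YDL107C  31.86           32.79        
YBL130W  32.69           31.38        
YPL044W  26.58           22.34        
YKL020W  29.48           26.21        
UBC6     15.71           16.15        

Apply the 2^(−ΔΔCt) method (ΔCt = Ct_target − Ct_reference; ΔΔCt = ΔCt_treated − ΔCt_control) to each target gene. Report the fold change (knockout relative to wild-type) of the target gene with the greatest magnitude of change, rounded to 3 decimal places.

25.634

YDL107C: ΔΔCt = (32.79−16.15) − (31.86−15.71) = 16.64 − 16.15 = 0.49; fold change = 2^-0.49 = 0.712
YBL130W: ΔΔCt = (31.38−16.15) − (32.69−15.71) = 15.23 − 16.98 = -1.75; fold change = 2^1.75 = 3.364
YPL044W: ΔΔCt = (22.34−16.15) − (26.58−15.71) = 6.19 − 10.87 = -4.68; fold change = 2^4.68 = 25.634
YKL020W: ΔΔCt = (26.21−16.15) − (29.48−15.71) = 10.06 − 13.77 = -3.71; fold change = 2^3.71 = 13.086
YPL044W has the largest |ΔΔCt| = 4.68.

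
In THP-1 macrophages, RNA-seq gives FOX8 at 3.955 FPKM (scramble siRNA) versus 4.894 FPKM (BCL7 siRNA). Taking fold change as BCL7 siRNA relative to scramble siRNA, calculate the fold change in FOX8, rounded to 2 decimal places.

1.24

Fold change = 4.894 / 3.955 = 1.237
FOX8 is upregulated.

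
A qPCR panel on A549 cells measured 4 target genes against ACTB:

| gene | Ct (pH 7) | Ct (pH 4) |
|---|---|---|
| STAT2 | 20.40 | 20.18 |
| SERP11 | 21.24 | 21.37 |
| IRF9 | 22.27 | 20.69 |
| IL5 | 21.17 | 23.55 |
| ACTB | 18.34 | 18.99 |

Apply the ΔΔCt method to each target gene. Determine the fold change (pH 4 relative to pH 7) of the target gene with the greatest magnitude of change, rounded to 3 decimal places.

4.691

STAT2: ΔΔCt = (20.18−18.99) − (20.40−18.34) = 1.19 − 2.06 = -0.87; fold change = 2^0.87 = 1.828
SERP11: ΔΔCt = (21.37−18.99) − (21.24−18.34) = 2.38 − 2.90 = -0.52; fold change = 2^0.52 = 1.434
IRF9: ΔΔCt = (20.69−18.99) − (22.27−18.34) = 1.70 − 3.93 = -2.23; fold change = 2^2.23 = 4.691
IL5: ΔΔCt = (23.55−18.99) − (21.17−18.34) = 4.56 − 2.83 = 1.73; fold change = 2^-1.73 = 0.301
IRF9 has the largest |ΔΔCt| = 2.23.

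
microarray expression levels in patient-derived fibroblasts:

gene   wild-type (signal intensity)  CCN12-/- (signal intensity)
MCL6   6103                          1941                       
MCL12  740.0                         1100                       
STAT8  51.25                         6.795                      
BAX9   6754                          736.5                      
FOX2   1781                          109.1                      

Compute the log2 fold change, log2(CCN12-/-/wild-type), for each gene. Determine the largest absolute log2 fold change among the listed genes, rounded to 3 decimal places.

log2(1941/6103) = -1.653  (MCL6)
log2(1100/740.0) = 0.572  (MCL12)
log2(6.795/51.25) = -2.915  (STAT8)
log2(736.5/6754) = -3.197  (BAX9)
log2(109.1/1781) = -4.029  (FOX2)
The largest magnitude belongs to FOX2.

4.029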